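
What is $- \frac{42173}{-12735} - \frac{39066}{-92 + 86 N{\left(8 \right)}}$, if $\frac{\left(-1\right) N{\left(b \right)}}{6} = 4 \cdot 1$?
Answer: $\frac{294215249}{13728330} \approx 21.431$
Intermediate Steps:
$N{\left(b \right)} = -24$ ($N{\left(b \right)} = - 6 \cdot 4 \cdot 1 = \left(-6\right) 4 = -24$)
$- \frac{42173}{-12735} - \frac{39066}{-92 + 86 N{\left(8 \right)}} = - \frac{42173}{-12735} - \frac{39066}{-92 + 86 \left(-24\right)} = \left(-42173\right) \left(- \frac{1}{12735}\right) - \frac{39066}{-92 - 2064} = \frac{42173}{12735} - \frac{39066}{-2156} = \frac{42173}{12735} - - \frac{19533}{1078} = \frac{42173}{12735} + \frac{19533}{1078} = \frac{294215249}{13728330}$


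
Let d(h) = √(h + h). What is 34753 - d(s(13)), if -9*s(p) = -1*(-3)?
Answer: 34753 - I*√6/3 ≈ 34753.0 - 0.8165*I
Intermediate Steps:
s(p) = -⅓ (s(p) = -(-1)*(-3)/9 = -⅑*3 = -⅓)
d(h) = √2*√h (d(h) = √(2*h) = √2*√h)
34753 - d(s(13)) = 34753 - √2*√(-⅓) = 34753 - √2*I*√3/3 = 34753 - I*√6/3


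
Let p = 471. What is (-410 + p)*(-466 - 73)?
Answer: -32879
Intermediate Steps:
(-410 + p)*(-466 - 73) = (-410 + 471)*(-466 - 73) = 61*(-539) = -32879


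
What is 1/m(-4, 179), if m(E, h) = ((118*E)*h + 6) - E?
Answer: -1/84478 ≈ -1.1837e-5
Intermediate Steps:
m(E, h) = 6 - E + 118*E*h (m(E, h) = (118*E*h + 6) - E = (6 + 118*E*h) - E = 6 - E + 118*E*h)
1/m(-4, 179) = 1/(6 - 1*(-4) + 118*(-4)*179) = 1/(6 + 4 - 84488) = 1/(-84478) = -1/84478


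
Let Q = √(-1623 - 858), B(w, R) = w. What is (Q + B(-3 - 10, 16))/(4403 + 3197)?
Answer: -13/7600 + I*√2481/7600 ≈ -0.0017105 + 0.0065539*I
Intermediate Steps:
Q = I*√2481 (Q = √(-2481) = I*√2481 ≈ 49.81*I)
(Q + B(-3 - 10, 16))/(4403 + 3197) = (I*√2481 + (-3 - 10))/(4403 + 3197) = (I*√2481 - 13)/7600 = (-13 + I*√2481)*(1/7600) = -13/7600 + I*√2481/7600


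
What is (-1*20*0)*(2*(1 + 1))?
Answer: 0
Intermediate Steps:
(-1*20*0)*(2*(1 + 1)) = (-20*0)*(2*2) = 0*4 = 0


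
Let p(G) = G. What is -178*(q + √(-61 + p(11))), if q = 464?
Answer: -82592 - 890*I*√2 ≈ -82592.0 - 1258.7*I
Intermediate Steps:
-178*(q + √(-61 + p(11))) = -178*(464 + √(-61 + 11)) = -178*(464 + √(-50)) = -178*(464 + 5*I*√2) = -82592 - 890*I*√2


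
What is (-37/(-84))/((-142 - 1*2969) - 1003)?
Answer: -37/345576 ≈ -0.00010707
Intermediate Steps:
(-37/(-84))/((-142 - 1*2969) - 1003) = (-1/84*(-37))/((-142 - 2969) - 1003) = 37/(84*(-3111 - 1003)) = (37/84)/(-4114) = (37/84)*(-1/4114) = -37/345576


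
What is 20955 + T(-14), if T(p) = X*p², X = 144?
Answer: 49179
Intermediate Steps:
T(p) = 144*p²
20955 + T(-14) = 20955 + 144*(-14)² = 20955 + 144*196 = 20955 + 28224 = 49179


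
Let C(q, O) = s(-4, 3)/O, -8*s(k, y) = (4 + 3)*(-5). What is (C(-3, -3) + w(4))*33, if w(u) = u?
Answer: 671/8 ≈ 83.875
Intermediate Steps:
s(k, y) = 35/8 (s(k, y) = -(4 + 3)*(-5)/8 = -7*(-5)/8 = -1/8*(-35) = 35/8)
C(q, O) = 35/(8*O)
(C(-3, -3) + w(4))*33 = ((35/8)/(-3) + 4)*33 = ((35/8)*(-1/3) + 4)*33 = (-35/24 + 4)*33 = (61/24)*33 = 671/8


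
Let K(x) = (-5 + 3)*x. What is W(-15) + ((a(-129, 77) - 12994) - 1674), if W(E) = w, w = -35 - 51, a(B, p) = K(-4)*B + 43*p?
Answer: -12475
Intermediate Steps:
K(x) = -2*x
a(B, p) = 8*B + 43*p (a(B, p) = (-2*(-4))*B + 43*p = 8*B + 43*p)
w = -86
W(E) = -86
W(-15) + ((a(-129, 77) - 12994) - 1674) = -86 + (((8*(-129) + 43*77) - 12994) - 1674) = -86 + (((-1032 + 3311) - 12994) - 1674) = -86 + ((2279 - 12994) - 1674) = -86 + (-10715 - 1674) = -86 - 12389 = -12475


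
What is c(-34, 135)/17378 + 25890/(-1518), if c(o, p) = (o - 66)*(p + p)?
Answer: -40908535/2198317 ≈ -18.609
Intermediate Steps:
c(o, p) = 2*p*(-66 + o) (c(o, p) = (-66 + o)*(2*p) = 2*p*(-66 + o))
c(-34, 135)/17378 + 25890/(-1518) = (2*135*(-66 - 34))/17378 + 25890/(-1518) = (2*135*(-100))*(1/17378) + 25890*(-1/1518) = -27000*1/17378 - 4315/253 = -13500/8689 - 4315/253 = -40908535/2198317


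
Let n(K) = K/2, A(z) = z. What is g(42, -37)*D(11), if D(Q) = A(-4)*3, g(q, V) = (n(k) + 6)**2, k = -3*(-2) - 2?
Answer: -768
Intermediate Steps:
k = 4 (k = 6 - 2 = 4)
n(K) = K/2 (n(K) = K*(1/2) = K/2)
g(q, V) = 64 (g(q, V) = ((1/2)*4 + 6)**2 = (2 + 6)**2 = 8**2 = 64)
D(Q) = -12 (D(Q) = -4*3 = -12)
g(42, -37)*D(11) = 64*(-12) = -768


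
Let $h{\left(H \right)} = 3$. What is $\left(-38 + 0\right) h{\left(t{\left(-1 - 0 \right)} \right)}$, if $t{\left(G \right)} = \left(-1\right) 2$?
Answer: $-114$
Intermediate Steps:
$t{\left(G \right)} = -2$
$\left(-38 + 0\right) h{\left(t{\left(-1 - 0 \right)} \right)} = \left(-38 + 0\right) 3 = \left(-38\right) 3 = -114$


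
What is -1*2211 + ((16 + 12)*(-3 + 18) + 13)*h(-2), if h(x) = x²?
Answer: -479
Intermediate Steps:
-1*2211 + ((16 + 12)*(-3 + 18) + 13)*h(-2) = -1*2211 + ((16 + 12)*(-3 + 18) + 13)*(-2)² = -2211 + (28*15 + 13)*4 = -2211 + (420 + 13)*4 = -2211 + 433*4 = -2211 + 1732 = -479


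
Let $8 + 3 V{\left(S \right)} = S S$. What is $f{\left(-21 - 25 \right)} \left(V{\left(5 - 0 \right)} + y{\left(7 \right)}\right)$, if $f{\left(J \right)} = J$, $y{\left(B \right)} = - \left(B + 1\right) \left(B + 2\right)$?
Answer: $\frac{9154}{3} \approx 3051.3$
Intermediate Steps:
$y{\left(B \right)} = - \left(1 + B\right) \left(2 + B\right)$
$V{\left(S \right)} = - \frac{8}{3} + \frac{S^{2}}{3}$ ($V{\left(S \right)} = - \frac{8}{3} + \frac{S S}{3} = - \frac{8}{3} + \frac{S^{2}}{3}$)
$f{\left(-21 - 25 \right)} \left(V{\left(5 - 0 \right)} + y{\left(7 \right)}\right) = \left(-21 - 25\right) \left(\left(- \frac{8}{3} + \frac{\left(5 - 0\right)^{2}}{3}\right) - 72\right) = - 46 \left(\left(- \frac{8}{3} + \frac{\left(5 + 0\right)^{2}}{3}\right) - 72\right) = - 46 \left(\left(- \frac{8}{3} + \frac{5^{2}}{3}\right) - 72\right) = - 46 \left(\left(- \frac{8}{3} + \frac{1}{3} \cdot 25\right) - 72\right) = - 46 \left(\left(- \frac{8}{3} + \frac{25}{3}\right) - 72\right) = - 46 \left(\frac{17}{3} - 72\right) = \left(-46\right) \left(- \frac{199}{3}\right) = \frac{9154}{3}$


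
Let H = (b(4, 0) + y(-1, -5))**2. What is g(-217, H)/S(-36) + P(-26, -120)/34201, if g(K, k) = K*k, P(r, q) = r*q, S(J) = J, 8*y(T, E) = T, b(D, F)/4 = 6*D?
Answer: 4366062831793/78799104 ≈ 55408.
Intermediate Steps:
b(D, F) = 24*D (b(D, F) = 4*(6*D) = 24*D)
y(T, E) = T/8
H = 588289/64 (H = (24*4 + (1/8)*(-1))**2 = (96 - 1/8)**2 = (767/8)**2 = 588289/64 ≈ 9192.0)
P(r, q) = q*r
g(-217, H)/S(-36) + P(-26, -120)/34201 = -217*588289/64/(-36) - 120*(-26)/34201 = -127658713/64*(-1/36) + 3120*(1/34201) = 127658713/2304 + 3120/34201 = 4366062831793/78799104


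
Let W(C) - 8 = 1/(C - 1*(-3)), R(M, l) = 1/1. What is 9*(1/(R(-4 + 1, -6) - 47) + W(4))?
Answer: 23535/322 ≈ 73.090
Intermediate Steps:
R(M, l) = 1
W(C) = 8 + 1/(3 + C) (W(C) = 8 + 1/(C - 1*(-3)) = 8 + 1/(C + 3) = 8 + 1/(3 + C))
9*(1/(R(-4 + 1, -6) - 47) + W(4)) = 9*(1/(1 - 47) + (25 + 8*4)/(3 + 4)) = 9*(1/(-46) + (25 + 32)/7) = 9*(-1/46 + (⅐)*57) = 9*(-1/46 + 57/7) = 9*(2615/322) = 23535/322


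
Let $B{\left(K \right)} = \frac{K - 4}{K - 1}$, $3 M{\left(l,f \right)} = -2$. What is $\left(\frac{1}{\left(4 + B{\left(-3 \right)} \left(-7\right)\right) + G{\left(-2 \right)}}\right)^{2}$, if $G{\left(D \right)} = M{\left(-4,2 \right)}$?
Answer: $\frac{144}{11449} \approx 0.012578$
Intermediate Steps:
$M{\left(l,f \right)} = - \frac{2}{3}$ ($M{\left(l,f \right)} = \frac{1}{3} \left(-2\right) = - \frac{2}{3}$)
$G{\left(D \right)} = - \frac{2}{3}$
$B{\left(K \right)} = \frac{-4 + K}{-1 + K}$
$\left(\frac{1}{\left(4 + B{\left(-3 \right)} \left(-7\right)\right) + G{\left(-2 \right)}}\right)^{2} = \left(\frac{1}{\left(4 + \frac{-4 - 3}{-1 - 3} \left(-7\right)\right) - \frac{2}{3}}\right)^{2} = \left(\frac{1}{\left(4 + \frac{1}{-4} \left(-7\right) \left(-7\right)\right) - \frac{2}{3}}\right)^{2} = \left(\frac{1}{\left(4 + \left(- \frac{1}{4}\right) \left(-7\right) \left(-7\right)\right) - \frac{2}{3}}\right)^{2} = \left(\frac{1}{\left(4 + \frac{7}{4} \left(-7\right)\right) - \frac{2}{3}}\right)^{2} = \left(\frac{1}{\left(4 - \frac{49}{4}\right) - \frac{2}{3}}\right)^{2} = \left(\frac{1}{- \frac{33}{4} - \frac{2}{3}}\right)^{2} = \left(\frac{1}{- \frac{107}{12}}\right)^{2} = \left(- \frac{12}{107}\right)^{2} = \frac{144}{11449}$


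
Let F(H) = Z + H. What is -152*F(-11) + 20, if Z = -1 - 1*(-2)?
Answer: 1540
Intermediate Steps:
Z = 1 (Z = -1 + 2 = 1)
F(H) = 1 + H
-152*F(-11) + 20 = -152*(1 - 11) + 20 = -152*(-10) + 20 = 1520 + 20 = 1540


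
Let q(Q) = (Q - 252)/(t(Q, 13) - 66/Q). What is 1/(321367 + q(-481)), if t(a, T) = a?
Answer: 231295/74330932838 ≈ 3.1117e-6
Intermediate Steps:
q(Q) = (-252 + Q)/(Q - 66/Q) (q(Q) = (Q - 252)/(Q - 66/Q) = (-252 + Q)/(Q - 66/Q))
1/(321367 + q(-481)) = 1/(321367 - 481*(-252 - 481)/(-66 + (-481)²)) = 1/(321367 - 481*(-733)/(-66 + 231361)) = 1/(321367 - 481*(-733)/231295) = 1/(321367 - 481*1/231295*(-733)) = 1/(321367 + 352573/231295) = 1/(74330932838/231295) = 231295/74330932838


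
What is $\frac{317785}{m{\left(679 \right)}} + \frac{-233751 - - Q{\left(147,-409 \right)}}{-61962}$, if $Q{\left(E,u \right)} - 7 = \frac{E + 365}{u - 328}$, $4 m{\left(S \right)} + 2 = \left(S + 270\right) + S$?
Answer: $\frac{4860665197750}{6187742187} \approx 785.53$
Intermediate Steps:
$m{\left(S \right)} = 67 + \frac{S}{2}$ ($m{\left(S \right)} = - \frac{1}{2} + \frac{\left(S + 270\right) + S}{4} = - \frac{1}{2} + \frac{\left(270 + S\right) + S}{4} = - \frac{1}{2} + \frac{270 + 2 S}{4} = - \frac{1}{2} + \left(\frac{135}{2} + \frac{S}{2}\right) = 67 + \frac{S}{2}$)
$Q{\left(E,u \right)} = 7 + \frac{365 + E}{-328 + u}$ ($Q{\left(E,u \right)} = 7 + \frac{E + 365}{u - 328} = 7 + \frac{365 + E}{-328 + u}$)
$\frac{317785}{m{\left(679 \right)}} + \frac{-233751 - - Q{\left(147,-409 \right)}}{-61962} = \frac{317785}{67 + \frac{1}{2} \cdot 679} + \frac{-233751 - - \frac{-1931 + 147 + 7 \left(-409\right)}{-328 - 409}}{-61962} = \frac{317785}{67 + \frac{679}{2}} + \left(-233751 - - \frac{-1931 + 147 - 2863}{-737}\right) \left(- \frac{1}{61962}\right) = \frac{317785}{\frac{813}{2}} + \left(-233751 - - \frac{\left(-1\right) \left(-4647\right)}{737}\right) \left(- \frac{1}{61962}\right) = 317785 \cdot \frac{2}{813} + \left(-233751 - \left(-1\right) \frac{4647}{737}\right) \left(- \frac{1}{61962}\right) = \frac{635570}{813} + \left(-233751 - - \frac{4647}{737}\right) \left(- \frac{1}{61962}\right) = \frac{635570}{813} + \left(-233751 + \frac{4647}{737}\right) \left(- \frac{1}{61962}\right) = \frac{635570}{813} - - \frac{28711640}{7610999} = \frac{635570}{813} + \frac{28711640}{7610999} = \frac{4860665197750}{6187742187}$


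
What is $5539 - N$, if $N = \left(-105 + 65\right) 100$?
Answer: $9539$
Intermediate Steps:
$N = -4000$ ($N = \left(-40\right) 100 = -4000$)
$5539 - N = 5539 - -4000 = 5539 + 4000 = 9539$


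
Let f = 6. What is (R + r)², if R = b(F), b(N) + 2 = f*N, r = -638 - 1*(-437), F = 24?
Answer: 3481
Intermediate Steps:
r = -201 (r = -638 + 437 = -201)
b(N) = -2 + 6*N
R = 142 (R = -2 + 6*24 = -2 + 144 = 142)
(R + r)² = (142 - 201)² = (-59)² = 3481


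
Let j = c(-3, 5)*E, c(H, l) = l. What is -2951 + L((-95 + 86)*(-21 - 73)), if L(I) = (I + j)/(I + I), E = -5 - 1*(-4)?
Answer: -4992251/1692 ≈ -2950.5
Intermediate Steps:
E = -1 (E = -5 + 4 = -1)
j = -5 (j = 5*(-1) = -5)
L(I) = (-5 + I)/(2*I) (L(I) = (I - 5)/(I + I) = (-5 + I)/((2*I)) = (-5 + I)*(1/(2*I)) = (-5 + I)/(2*I))
-2951 + L((-95 + 86)*(-21 - 73)) = -2951 + (-5 + (-95 + 86)*(-21 - 73))/(2*(((-95 + 86)*(-21 - 73)))) = -2951 + (-5 - 9*(-94))/(2*((-9*(-94)))) = -2951 + (1/2)*(-5 + 846)/846 = -2951 + (1/2)*(1/846)*841 = -2951 + 841/1692 = -4992251/1692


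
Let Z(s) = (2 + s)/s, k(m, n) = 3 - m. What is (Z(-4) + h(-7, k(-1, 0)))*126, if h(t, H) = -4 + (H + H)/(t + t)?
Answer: -513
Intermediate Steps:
Z(s) = (2 + s)/s
h(t, H) = -4 + H/t (h(t, H) = -4 + (2*H)/((2*t)) = -4 + (2*H)*(1/(2*t)) = -4 + H/t)
(Z(-4) + h(-7, k(-1, 0)))*126 = ((2 - 4)/(-4) + (-4 + (3 - 1*(-1))/(-7)))*126 = (-¼*(-2) + (-4 + (3 + 1)*(-⅐)))*126 = (½ + (-4 + 4*(-⅐)))*126 = (½ + (-4 - 4/7))*126 = (½ - 32/7)*126 = -57/14*126 = -513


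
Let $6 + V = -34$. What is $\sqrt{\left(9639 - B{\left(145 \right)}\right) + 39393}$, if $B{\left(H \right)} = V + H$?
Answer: $\sqrt{48927} \approx 221.19$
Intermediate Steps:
$V = -40$ ($V = -6 - 34 = -40$)
$B{\left(H \right)} = -40 + H$
$\sqrt{\left(9639 - B{\left(145 \right)}\right) + 39393} = \sqrt{\left(9639 - \left(-40 + 145\right)\right) + 39393} = \sqrt{\left(9639 - 105\right) + 39393} = \sqrt{9534 + 39393} = \sqrt{48927}$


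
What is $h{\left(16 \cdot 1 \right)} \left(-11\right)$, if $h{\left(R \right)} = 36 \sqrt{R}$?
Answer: $-1584$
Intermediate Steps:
$h{\left(16 \cdot 1 \right)} \left(-11\right) = 36 \sqrt{16 \cdot 1} \left(-11\right) = 36 \sqrt{16} \left(-11\right) = 36 \cdot 4 \left(-11\right) = 144 \left(-11\right) = -1584$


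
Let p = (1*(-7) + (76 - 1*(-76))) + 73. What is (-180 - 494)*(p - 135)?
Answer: -55942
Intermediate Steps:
p = 218 (p = (-7 + (76 + 76)) + 73 = (-7 + 152) + 73 = 145 + 73 = 218)
(-180 - 494)*(p - 135) = (-180 - 494)*(218 - 135) = -674*83 = -55942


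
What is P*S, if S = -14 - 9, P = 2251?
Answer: -51773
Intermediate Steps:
S = -23
P*S = 2251*(-23) = -51773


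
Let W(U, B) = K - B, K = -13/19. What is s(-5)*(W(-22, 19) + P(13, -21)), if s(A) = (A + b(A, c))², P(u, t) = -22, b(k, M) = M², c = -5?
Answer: -316800/19 ≈ -16674.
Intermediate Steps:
K = -13/19 (K = -13*1/19 = -13/19 ≈ -0.68421)
s(A) = (25 + A)² (s(A) = (A + (-5)²)² = (A + 25)² = (25 + A)²)
W(U, B) = -13/19 - B
s(-5)*(W(-22, 19) + P(13, -21)) = (25 - 5)²*((-13/19 - 1*19) - 22) = 20²*((-13/19 - 19) - 22) = 400*(-374/19 - 22) = 400*(-792/19) = -316800/19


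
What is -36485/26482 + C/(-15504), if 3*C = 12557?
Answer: -1014762397/615865392 ≈ -1.6477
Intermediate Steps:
C = 12557/3 (C = (⅓)*12557 = 12557/3 ≈ 4185.7)
-36485/26482 + C/(-15504) = -36485/26482 + (12557/3)/(-15504) = -36485*1/26482 + (12557/3)*(-1/15504) = -36485/26482 - 12557/46512 = -1014762397/615865392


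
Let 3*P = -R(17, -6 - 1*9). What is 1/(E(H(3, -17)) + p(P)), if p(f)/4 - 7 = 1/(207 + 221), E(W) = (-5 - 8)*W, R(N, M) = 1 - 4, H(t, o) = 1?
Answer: 107/1606 ≈ 0.066625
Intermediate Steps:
R(N, M) = -3
E(W) = -13*W
P = 1 (P = (-1*(-3))/3 = (⅓)*3 = 1)
p(f) = 2997/107 (p(f) = 28 + 4/(207 + 221) = 28 + 4/428 = 28 + 4*(1/428) = 28 + 1/107 = 2997/107)
1/(E(H(3, -17)) + p(P)) = 1/(-13*1 + 2997/107) = 1/(-13 + 2997/107) = 1/(1606/107) = 107/1606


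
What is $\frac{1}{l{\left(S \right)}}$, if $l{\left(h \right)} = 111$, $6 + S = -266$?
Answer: $\frac{1}{111} \approx 0.009009$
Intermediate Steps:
$S = -272$ ($S = -6 - 266 = -272$)
$\frac{1}{l{\left(S \right)}} = \frac{1}{111}$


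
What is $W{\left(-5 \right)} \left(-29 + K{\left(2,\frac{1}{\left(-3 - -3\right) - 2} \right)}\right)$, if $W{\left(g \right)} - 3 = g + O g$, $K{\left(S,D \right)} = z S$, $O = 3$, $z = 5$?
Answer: $323$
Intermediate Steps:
$K{\left(S,D \right)} = 5 S$
$W{\left(g \right)} = 3 + 4 g$ ($W{\left(g \right)} = 3 + \left(g + 3 g\right) = 3 + 4 g$)
$W{\left(-5 \right)} \left(-29 + K{\left(2,\frac{1}{\left(-3 - -3\right) - 2} \right)}\right) = \left(3 + 4 \left(-5\right)\right) \left(-29 + 5 \cdot 2\right) = \left(3 - 20\right) \left(-29 + 10\right) = \left(-17\right) \left(-19\right) = 323$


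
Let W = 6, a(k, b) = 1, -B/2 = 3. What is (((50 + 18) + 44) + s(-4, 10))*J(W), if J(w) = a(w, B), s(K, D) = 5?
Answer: 117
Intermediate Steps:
B = -6 (B = -2*3 = -6)
J(w) = 1
(((50 + 18) + 44) + s(-4, 10))*J(W) = (((50 + 18) + 44) + 5)*1 = ((68 + 44) + 5)*1 = (112 + 5)*1 = 117*1 = 117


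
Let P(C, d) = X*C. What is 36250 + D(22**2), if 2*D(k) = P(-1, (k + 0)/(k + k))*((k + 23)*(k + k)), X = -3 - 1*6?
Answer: 2244742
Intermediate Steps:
X = -9 (X = -3 - 6 = -9)
P(C, d) = -9*C
D(k) = 9*k*(23 + k) (D(k) = ((-9*(-1))*((k + 23)*(k + k)))/2 = (9*((23 + k)*(2*k)))/2 = (9*(2*k*(23 + k)))/2 = (18*k*(23 + k))/2 = 9*k*(23 + k))
36250 + D(22**2) = 36250 + 9*22**2*(23 + 22**2) = 36250 + 9*484*(23 + 484) = 36250 + 9*484*507 = 36250 + 2208492 = 2244742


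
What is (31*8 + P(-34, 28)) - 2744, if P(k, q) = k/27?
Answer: -67426/27 ≈ -2497.3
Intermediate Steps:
P(k, q) = k/27 (P(k, q) = k*(1/27) = k/27)
(31*8 + P(-34, 28)) - 2744 = (31*8 + (1/27)*(-34)) - 2744 = (248 - 34/27) - 2744 = 6662/27 - 2744 = -67426/27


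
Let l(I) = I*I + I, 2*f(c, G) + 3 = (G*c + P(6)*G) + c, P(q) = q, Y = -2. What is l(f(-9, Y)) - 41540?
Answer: -41534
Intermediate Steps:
f(c, G) = -3/2 + c/2 + 3*G + G*c/2 (f(c, G) = -3/2 + ((G*c + 6*G) + c)/2 = -3/2 + ((6*G + G*c) + c)/2 = -3/2 + (c + 6*G + G*c)/2 = -3/2 + (c/2 + 3*G + G*c/2) = -3/2 + c/2 + 3*G + G*c/2)
l(I) = I + I**2 (l(I) = I**2 + I = I + I**2)
l(f(-9, Y)) - 41540 = (-3/2 + (1/2)*(-9) + 3*(-2) + (1/2)*(-2)*(-9))*(1 + (-3/2 + (1/2)*(-9) + 3*(-2) + (1/2)*(-2)*(-9))) - 41540 = (-3/2 - 9/2 - 6 + 9)*(1 + (-3/2 - 9/2 - 6 + 9)) - 41540 = -3*(1 - 3) - 41540 = -3*(-2) - 41540 = 6 - 41540 = -41534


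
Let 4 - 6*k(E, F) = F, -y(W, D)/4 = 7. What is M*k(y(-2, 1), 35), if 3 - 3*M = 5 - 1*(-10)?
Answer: 62/3 ≈ 20.667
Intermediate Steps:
y(W, D) = -28 (y(W, D) = -4*7 = -28)
M = -4 (M = 1 - (5 - 1*(-10))/3 = 1 - (5 + 10)/3 = 1 - ⅓*15 = 1 - 5 = -4)
k(E, F) = ⅔ - F/6
M*k(y(-2, 1), 35) = -4*(⅔ - ⅙*35) = -4*(⅔ - 35/6) = -4*(-31/6) = 62/3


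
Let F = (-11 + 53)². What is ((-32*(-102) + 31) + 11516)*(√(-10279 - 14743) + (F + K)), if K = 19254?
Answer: 311297598 + 14811*I*√25022 ≈ 3.113e+8 + 2.3429e+6*I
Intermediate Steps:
F = 1764 (F = 42² = 1764)
((-32*(-102) + 31) + 11516)*(√(-10279 - 14743) + (F + K)) = ((-32*(-102) + 31) + 11516)*(√(-10279 - 14743) + (1764 + 19254)) = ((3264 + 31) + 11516)*(√(-25022) + 21018) = (3295 + 11516)*(I*√25022 + 21018) = 14811*(21018 + I*√25022) = 311297598 + 14811*I*√25022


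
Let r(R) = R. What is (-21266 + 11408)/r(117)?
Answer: -3286/39 ≈ -84.256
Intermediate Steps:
(-21266 + 11408)/r(117) = (-21266 + 11408)/117 = -9858*1/117 = -3286/39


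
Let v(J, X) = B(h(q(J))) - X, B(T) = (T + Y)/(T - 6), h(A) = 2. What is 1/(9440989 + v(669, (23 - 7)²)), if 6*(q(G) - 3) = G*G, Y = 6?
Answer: 1/9440731 ≈ 1.0592e-7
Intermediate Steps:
q(G) = 3 + G²/6 (q(G) = 3 + (G*G)/6 = 3 + G²/6)
B(T) = (6 + T)/(-6 + T) (B(T) = (T + 6)/(T - 6) = (6 + T)/(-6 + T))
v(J, X) = -2 - X (v(J, X) = (6 + 2)/(-6 + 2) - X = 8/(-4) - X = -¼*8 - X = -2 - X)
1/(9440989 + v(669, (23 - 7)²)) = 1/(9440989 + (-2 - (23 - 7)²)) = 1/(9440989 + (-2 - 1*16²)) = 1/(9440989 + (-2 - 1*256)) = 1/(9440989 + (-2 - 256)) = 1/(9440989 - 258) = 1/9440731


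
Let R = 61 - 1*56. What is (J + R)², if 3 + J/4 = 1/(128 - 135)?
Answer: 2809/49 ≈ 57.327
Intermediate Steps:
J = -88/7 (J = -12 + 4/(128 - 135) = -12 + 4/(-7) = -12 + 4*(-⅐) = -12 - 4/7 = -88/7 ≈ -12.571)
R = 5 (R = 61 - 56 = 5)
(J + R)² = (-88/7 + 5)² = (-53/7)² = 2809/49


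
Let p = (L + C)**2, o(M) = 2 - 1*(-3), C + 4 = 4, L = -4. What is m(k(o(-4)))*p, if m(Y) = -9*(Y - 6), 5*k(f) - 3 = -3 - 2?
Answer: 4608/5 ≈ 921.60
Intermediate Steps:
C = 0 (C = -4 + 4 = 0)
o(M) = 5 (o(M) = 2 + 3 = 5)
k(f) = -2/5 (k(f) = 3/5 + (-3 - 2)/5 = 3/5 + (1/5)*(-5) = 3/5 - 1 = -2/5)
p = 16 (p = (-4 + 0)**2 = (-4)**2 = 16)
m(Y) = 54 - 9*Y (m(Y) = -9*(-6 + Y) = 54 - 9*Y)
m(k(o(-4)))*p = (54 - 9*(-2/5))*16 = (54 + 18/5)*16 = (288/5)*16 = 4608/5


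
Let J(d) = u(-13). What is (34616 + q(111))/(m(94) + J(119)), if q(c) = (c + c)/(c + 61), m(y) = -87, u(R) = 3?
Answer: -2977087/7224 ≈ -412.11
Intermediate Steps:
J(d) = 3
q(c) = 2*c/(61 + c) (q(c) = (2*c)/(61 + c) = 2*c/(61 + c))
(34616 + q(111))/(m(94) + J(119)) = (34616 + 2*111/(61 + 111))/(-87 + 3) = (34616 + 2*111/172)/(-84) = (34616 + 2*111*(1/172))*(-1/84) = (34616 + 111/86)*(-1/84) = (2977087/86)*(-1/84) = -2977087/7224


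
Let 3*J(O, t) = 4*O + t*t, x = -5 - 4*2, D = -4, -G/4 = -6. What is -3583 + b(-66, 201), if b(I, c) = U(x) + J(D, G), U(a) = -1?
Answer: -10192/3 ≈ -3397.3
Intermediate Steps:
G = 24 (G = -4*(-6) = 24)
x = -13 (x = -5 - 8 = -13)
J(O, t) = t²/3 + 4*O/3 (J(O, t) = (4*O + t*t)/3 = (4*O + t²)/3 = (t² + 4*O)/3 = t²/3 + 4*O/3)
b(I, c) = 557/3 (b(I, c) = -1 + ((⅓)*24² + (4/3)*(-4)) = -1 + ((⅓)*576 - 16/3) = -1 + (192 - 16/3) = -1 + 560/3 = 557/3)
-3583 + b(-66, 201) = -3583 + 557/3 = -10192/3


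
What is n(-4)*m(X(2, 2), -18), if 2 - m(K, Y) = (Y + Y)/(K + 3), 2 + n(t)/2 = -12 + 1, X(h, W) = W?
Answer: -1196/5 ≈ -239.20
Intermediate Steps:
n(t) = -26 (n(t) = -4 + 2*(-12 + 1) = -4 + 2*(-11) = -4 - 22 = -26)
m(K, Y) = 2 - 2*Y/(3 + K) (m(K, Y) = 2 - (Y + Y)/(K + 3) = 2 - 2*Y/(3 + K))
n(-4)*m(X(2, 2), -18) = -52*(3 + 2 - 1*(-18))/(3 + 2) = -52*(3 + 2 + 18)/5 = -52*23/5 = -26*46/5 = -1196/5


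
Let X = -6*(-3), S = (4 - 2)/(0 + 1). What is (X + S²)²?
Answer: 484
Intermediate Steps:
S = 2 (S = 2/1 = 2*1 = 2)
X = 18
(X + S²)² = (18 + 2²)² = (18 + 4)² = 22² = 484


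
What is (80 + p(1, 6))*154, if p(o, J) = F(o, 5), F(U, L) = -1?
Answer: 12166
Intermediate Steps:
p(o, J) = -1
(80 + p(1, 6))*154 = (80 - 1)*154 = 79*154 = 12166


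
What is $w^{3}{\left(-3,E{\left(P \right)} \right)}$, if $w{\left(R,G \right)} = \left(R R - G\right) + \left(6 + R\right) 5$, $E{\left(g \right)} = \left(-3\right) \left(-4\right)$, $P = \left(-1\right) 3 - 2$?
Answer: $1728$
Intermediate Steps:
$P = -5$ ($P = -3 - 2 = -5$)
$E{\left(g \right)} = 12$
$w{\left(R,G \right)} = 30 + R^{2} - G + 5 R$ ($w{\left(R,G \right)} = \left(R^{2} - G\right) + \left(30 + 5 R\right) = 30 + R^{2} - G + 5 R$)
$w^{3}{\left(-3,E{\left(P \right)} \right)} = \left(30 + \left(-3\right)^{2} - 12 + 5 \left(-3\right)\right)^{3} = \left(30 + 9 - 12 - 15\right)^{3} = 12^{3} = 1728$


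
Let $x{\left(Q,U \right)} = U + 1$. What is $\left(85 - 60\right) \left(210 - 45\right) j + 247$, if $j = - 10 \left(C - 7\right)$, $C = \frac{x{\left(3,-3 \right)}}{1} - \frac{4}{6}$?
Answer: $398997$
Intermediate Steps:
$x{\left(Q,U \right)} = 1 + U$
$C = - \frac{8}{3}$ ($C = \frac{1 - 3}{1} - \frac{4}{6} = \left(-2\right) 1 - \frac{2}{3} = -2 - \frac{2}{3} = - \frac{8}{3} \approx -2.6667$)
$j = \frac{290}{3}$ ($j = - 10 \left(- \frac{8}{3} - 7\right) = \left(-10\right) \left(- \frac{29}{3}\right) = \frac{290}{3} \approx 96.667$)
$\left(85 - 60\right) \left(210 - 45\right) j + 247 = \left(85 - 60\right) \left(210 - 45\right) \frac{290}{3} + 247 = 25 \cdot 165 \cdot \frac{290}{3} + 247 = 4125 \cdot \frac{290}{3} + 247 = 398750 + 247 = 398997$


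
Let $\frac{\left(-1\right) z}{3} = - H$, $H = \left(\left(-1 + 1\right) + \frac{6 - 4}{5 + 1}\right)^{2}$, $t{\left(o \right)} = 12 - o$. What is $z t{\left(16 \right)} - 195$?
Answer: $- \frac{589}{3} \approx -196.33$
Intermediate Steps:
$H = \frac{1}{9}$ ($H = \left(0 + \frac{2}{6}\right)^{2} = \left(0 + 2 \cdot \frac{1}{6}\right)^{2} = \left(0 + \frac{1}{3}\right)^{2} = \left(\frac{1}{3}\right)^{2} = \frac{1}{9} \approx 0.11111$)
$z = \frac{1}{3}$ ($z = - 3 \left(\left(-1\right) \frac{1}{9}\right) = \left(-3\right) \left(- \frac{1}{9}\right) = \frac{1}{3} \approx 0.33333$)
$z t{\left(16 \right)} - 195 = \frac{12 - 16}{3} - 195 = \frac{1}{3} \left(-4\right) - 195 = - \frac{4}{3} - 195 = - \frac{589}{3}$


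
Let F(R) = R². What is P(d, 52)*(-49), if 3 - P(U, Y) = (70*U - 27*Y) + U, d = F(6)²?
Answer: 4439841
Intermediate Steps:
d = 1296 (d = (6²)² = 36² = 1296)
P(U, Y) = 3 - 71*U + 27*Y (P(U, Y) = 3 - ((70*U - 27*Y) + U) = 3 - ((-27*Y + 70*U) + U) = 3 - (-27*Y + 71*U) = 3 + (-71*U + 27*Y) = 3 - 71*U + 27*Y)
P(d, 52)*(-49) = (3 - 71*1296 + 27*52)*(-49) = (3 - 92016 + 1404)*(-49) = -90609*(-49) = 4439841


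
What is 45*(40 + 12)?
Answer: 2340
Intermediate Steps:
45*(40 + 12) = 45*52 = 2340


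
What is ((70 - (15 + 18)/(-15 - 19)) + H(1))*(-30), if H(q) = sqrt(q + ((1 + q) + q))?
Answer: -37215/17 ≈ -2189.1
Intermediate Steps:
H(q) = sqrt(1 + 3*q) (H(q) = sqrt(q + (1 + 2*q)) = sqrt(1 + 3*q))
((70 - (15 + 18)/(-15 - 19)) + H(1))*(-30) = ((70 - (15 + 18)/(-15 - 19)) + sqrt(1 + 3*1))*(-30) = ((70 - 33/(-34)) + sqrt(1 + 3))*(-30) = ((70 - 33*(-1)/34) + sqrt(4))*(-30) = ((70 - 1*(-33/34)) + 2)*(-30) = ((70 + 33/34) + 2)*(-30) = (2413/34 + 2)*(-30) = (2481/34)*(-30) = -37215/17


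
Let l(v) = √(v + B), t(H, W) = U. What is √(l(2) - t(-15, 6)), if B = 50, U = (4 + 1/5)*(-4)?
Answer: √(420 + 50*√13)/5 ≈ 4.9001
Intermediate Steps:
U = -84/5 (U = (4 + ⅕)*(-4) = (21/5)*(-4) = -84/5 ≈ -16.800)
t(H, W) = -84/5
l(v) = √(50 + v) (l(v) = √(v + 50) = √(50 + v))
√(l(2) - t(-15, 6)) = √(√(50 + 2) - 1*(-84/5)) = √(√52 + 84/5) = √(2*√13 + 84/5) = √(84/5 + 2*√13)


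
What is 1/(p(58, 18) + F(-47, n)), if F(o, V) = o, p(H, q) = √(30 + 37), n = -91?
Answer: -47/2142 - √67/2142 ≈ -0.025763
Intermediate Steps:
p(H, q) = √67
1/(p(58, 18) + F(-47, n)) = 1/(√67 - 47) = 1/(-47 + √67)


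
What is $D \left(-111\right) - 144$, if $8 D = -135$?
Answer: $\frac{13833}{8} \approx 1729.1$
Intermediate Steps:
$D = - \frac{135}{8}$ ($D = \frac{1}{8} \left(-135\right) = - \frac{135}{8} \approx -16.875$)
$D \left(-111\right) - 144 = \left(- \frac{135}{8}\right) \left(-111\right) - 144 = \frac{14985}{8} - 144 = \frac{13833}{8}$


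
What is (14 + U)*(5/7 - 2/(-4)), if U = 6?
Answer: 170/7 ≈ 24.286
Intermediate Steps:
(14 + U)*(5/7 - 2/(-4)) = (14 + 6)*(5/7 - 2/(-4)) = 20*(5*(⅐) - 2*(-¼)) = 20*(5/7 + ½) = 20*(17/14) = 170/7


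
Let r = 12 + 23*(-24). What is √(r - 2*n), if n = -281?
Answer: √22 ≈ 4.6904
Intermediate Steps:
r = -540 (r = 12 - 552 = -540)
√(r - 2*n) = √(-540 - 2*(-281)) = √(-540 + 562) = √22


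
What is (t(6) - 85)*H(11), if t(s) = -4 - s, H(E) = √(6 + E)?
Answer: -95*√17 ≈ -391.69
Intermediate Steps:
(t(6) - 85)*H(11) = ((-4 - 1*6) - 85)*√(6 + 11) = ((-4 - 6) - 85)*√17 = (-10 - 85)*√17 = -95*√17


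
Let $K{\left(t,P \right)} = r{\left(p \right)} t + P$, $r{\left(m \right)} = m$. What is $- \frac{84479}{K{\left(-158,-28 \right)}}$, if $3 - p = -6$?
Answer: $\frac{84479}{1450} \approx 58.261$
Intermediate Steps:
$p = 9$ ($p = 3 - -6 = 3 + 6 = 9$)
$K{\left(t,P \right)} = P + 9 t$ ($K{\left(t,P \right)} = 9 t + P = P + 9 t$)
$- \frac{84479}{K{\left(-158,-28 \right)}} = - \frac{84479}{-28 + 9 \left(-158\right)} = - \frac{84479}{-28 - 1422} = - \frac{84479}{-1450} = \left(-84479\right) \left(- \frac{1}{1450}\right) = \frac{84479}{1450}$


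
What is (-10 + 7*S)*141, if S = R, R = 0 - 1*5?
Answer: -6345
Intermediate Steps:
R = -5 (R = 0 - 5 = -5)
S = -5
(-10 + 7*S)*141 = (-10 + 7*(-5))*141 = (-10 - 35)*141 = -45*141 = -6345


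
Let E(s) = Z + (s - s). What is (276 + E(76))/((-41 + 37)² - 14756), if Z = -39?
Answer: -237/14740 ≈ -0.016079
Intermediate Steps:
E(s) = -39 (E(s) = -39 + (s - s) = -39 + 0 = -39)
(276 + E(76))/((-41 + 37)² - 14756) = (276 - 39)/((-41 + 37)² - 14756) = 237/((-4)² - 14756) = 237/(16 - 14756) = 237/(-14740) = 237*(-1/14740) = -237/14740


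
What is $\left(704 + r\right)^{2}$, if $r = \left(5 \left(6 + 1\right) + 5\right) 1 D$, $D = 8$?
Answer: $1048576$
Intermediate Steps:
$r = 320$ ($r = \left(5 \left(6 + 1\right) + 5\right) 1 \cdot 8 = \left(5 \cdot 7 + 5\right) 1 \cdot 8 = \left(35 + 5\right) 1 \cdot 8 = 40 \cdot 1 \cdot 8 = 40 \cdot 8 = 320$)
$\left(704 + r\right)^{2} = \left(704 + 320\right)^{2} = 1024^{2} = 1048576$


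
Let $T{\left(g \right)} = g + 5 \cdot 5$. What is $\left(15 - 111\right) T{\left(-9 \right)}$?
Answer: $-1536$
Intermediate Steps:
$T{\left(g \right)} = 25 + g$ ($T{\left(g \right)} = g + 25 = 25 + g$)
$\left(15 - 111\right) T{\left(-9 \right)} = \left(15 - 111\right) \left(25 - 9\right) = \left(-96\right) 16 = -1536$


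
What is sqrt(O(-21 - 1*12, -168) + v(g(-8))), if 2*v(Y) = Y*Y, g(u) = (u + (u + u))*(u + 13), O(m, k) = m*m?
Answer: 3*sqrt(921) ≈ 91.044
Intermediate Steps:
O(m, k) = m**2
g(u) = 3*u*(13 + u) (g(u) = (u + 2*u)*(13 + u) = (3*u)*(13 + u) = 3*u*(13 + u))
v(Y) = Y**2/2 (v(Y) = (Y*Y)/2 = Y**2/2)
sqrt(O(-21 - 1*12, -168) + v(g(-8))) = sqrt((-21 - 1*12)**2 + (3*(-8)*(13 - 8))**2/2) = sqrt((-21 - 12)**2 + (3*(-8)*5)**2/2) = sqrt((-33)**2 + (1/2)*(-120)**2) = sqrt(1089 + (1/2)*14400) = sqrt(1089 + 7200) = sqrt(8289) = 3*sqrt(921)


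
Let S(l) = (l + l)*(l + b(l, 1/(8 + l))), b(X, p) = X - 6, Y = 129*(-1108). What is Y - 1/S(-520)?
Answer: -155487146881/1087840 ≈ -1.4293e+5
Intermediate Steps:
Y = -142932
b(X, p) = -6 + X
S(l) = 2*l*(-6 + 2*l) (S(l) = (l + l)*(l + (-6 + l)) = (2*l)*(-6 + 2*l) = 2*l*(-6 + 2*l))
Y - 1/S(-520) = -142932 - 1/(4*(-520)*(-3 - 520)) = -142932 - 1/(4*(-520)*(-523)) = -142932 - 1/1087840 = -155487146881/1087840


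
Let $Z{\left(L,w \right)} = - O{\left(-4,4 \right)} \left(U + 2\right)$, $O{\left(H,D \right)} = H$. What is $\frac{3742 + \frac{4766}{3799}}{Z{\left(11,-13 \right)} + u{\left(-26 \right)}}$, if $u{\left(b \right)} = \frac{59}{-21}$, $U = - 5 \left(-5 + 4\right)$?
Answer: $\frac{12984048}{87377} \approx 148.6$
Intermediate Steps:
$U = 5$ ($U = \left(-5\right) \left(-1\right) = 5$)
$Z{\left(L,w \right)} = 28$ ($Z{\left(L,w \right)} = - \left(-4\right) \left(5 + 2\right) = - \left(-4\right) 7 = \left(-1\right) \left(-28\right) = 28$)
$u{\left(b \right)} = - \frac{59}{21}$ ($u{\left(b \right)} = 59 \left(- \frac{1}{21}\right) = - \frac{59}{21}$)
$\frac{3742 + \frac{4766}{3799}}{Z{\left(11,-13 \right)} + u{\left(-26 \right)}} = \frac{3742 + \frac{4766}{3799}}{28 - \frac{59}{21}} = \frac{3742 + 4766 \cdot \frac{1}{3799}}{\frac{529}{21}} = \left(3742 + \frac{4766}{3799}\right) \frac{21}{529} = \frac{14220624}{3799} \cdot \frac{21}{529} = \frac{12984048}{87377}$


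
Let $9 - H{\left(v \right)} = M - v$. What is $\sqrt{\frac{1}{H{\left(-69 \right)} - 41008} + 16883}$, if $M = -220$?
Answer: $\frac{\sqrt{1760642706999}}{10212} \approx 129.93$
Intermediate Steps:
$H{\left(v \right)} = 229 + v$ ($H{\left(v \right)} = 9 - \left(-220 - v\right) = 9 + \left(220 + v\right) = 229 + v$)
$\sqrt{\frac{1}{H{\left(-69 \right)} - 41008} + 16883} = \sqrt{\frac{1}{\left(229 - 69\right) - 41008} + 16883} = \sqrt{\frac{1}{160 - 41008} + 16883} = \sqrt{\frac{1}{-40848} + 16883} = \sqrt{- \frac{1}{40848} + 16883} = \sqrt{\frac{689636783}{40848}} = \frac{\sqrt{1760642706999}}{10212}$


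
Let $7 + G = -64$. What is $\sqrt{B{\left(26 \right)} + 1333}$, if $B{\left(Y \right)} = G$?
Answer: $\sqrt{1262} \approx 35.525$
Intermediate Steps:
$G = -71$ ($G = -7 - 64 = -71$)
$B{\left(Y \right)} = -71$
$\sqrt{B{\left(26 \right)} + 1333} = \sqrt{-71 + 1333} = \sqrt{1262}$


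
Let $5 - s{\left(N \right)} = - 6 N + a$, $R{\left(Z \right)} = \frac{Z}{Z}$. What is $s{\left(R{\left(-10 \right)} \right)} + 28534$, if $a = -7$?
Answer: $28552$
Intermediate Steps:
$R{\left(Z \right)} = 1$
$s{\left(N \right)} = 12 + 6 N$ ($s{\left(N \right)} = 5 - \left(- 6 N - 7\right) = 5 - \left(-7 - 6 N\right) = 5 + \left(7 + 6 N\right) = 12 + 6 N$)
$s{\left(R{\left(-10 \right)} \right)} + 28534 = \left(12 + 6 \cdot 1\right) + 28534 = \left(12 + 6\right) + 28534 = 18 + 28534 = 28552$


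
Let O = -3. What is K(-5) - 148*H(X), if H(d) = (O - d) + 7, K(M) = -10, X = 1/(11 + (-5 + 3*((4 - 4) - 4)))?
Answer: -1880/3 ≈ -626.67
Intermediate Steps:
X = -⅙ (X = 1/(11 + (-5 + 3*(0 - 4))) = 1/(11 + (-5 + 3*(-4))) = 1/(11 + (-5 - 12)) = 1/(11 - 17) = 1/(-6) = -⅙ ≈ -0.16667)
H(d) = 4 - d (H(d) = (-3 - d) + 7 = 4 - d)
K(-5) - 148*H(X) = -10 - 148*(4 - 1*(-⅙)) = -10 - 148*(4 + ⅙) = -10 - 148*25/6 = -10 - 1850/3 = -1880/3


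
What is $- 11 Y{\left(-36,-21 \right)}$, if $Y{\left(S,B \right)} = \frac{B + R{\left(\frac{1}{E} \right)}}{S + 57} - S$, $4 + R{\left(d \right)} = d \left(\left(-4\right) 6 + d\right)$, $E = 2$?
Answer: $- \frac{1507}{4} \approx -376.75$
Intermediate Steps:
$R{\left(d \right)} = -4 + d \left(-24 + d\right)$ ($R{\left(d \right)} = -4 + d \left(\left(-4\right) 6 + d\right) = -4 + d \left(-24 + d\right)$)
$Y{\left(S,B \right)} = - S + \frac{- \frac{63}{4} + B}{57 + S}$ ($Y{\left(S,B \right)} = \frac{B - \left(4 + 12 - \frac{1}{4}\right)}{S + 57} - S = \frac{B - \left(16 - \frac{1}{4}\right)}{57 + S} - S = \frac{B - \frac{63}{4}}{57 + S} - S = \frac{- \frac{63}{4} + B}{57 + S} - S = - S + \frac{- \frac{63}{4} + B}{57 + S}$)
$- 11 Y{\left(-36,-21 \right)} = - 11 \frac{- \frac{63}{4} - 21 - \left(-36\right)^{2} - -2052}{57 - 36} = - 11 \frac{- \frac{63}{4} - 21 - 1296 + 2052}{21} = - 11 \cdot \frac{1}{21} \cdot \frac{2877}{4} = \left(-11\right) \frac{137}{4} = - \frac{1507}{4}$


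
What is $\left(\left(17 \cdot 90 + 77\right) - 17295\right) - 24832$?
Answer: $-40520$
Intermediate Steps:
$\left(\left(17 \cdot 90 + 77\right) - 17295\right) - 24832 = \left(\left(1530 + 77\right) - 17295\right) - 24832 = \left(1607 - 17295\right) - 24832 = -15688 - 24832 = -40520$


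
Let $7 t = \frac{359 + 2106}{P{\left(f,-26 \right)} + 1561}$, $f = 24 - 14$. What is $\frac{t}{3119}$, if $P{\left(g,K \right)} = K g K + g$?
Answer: $\frac{2465}{181890723} \approx 1.3552 \cdot 10^{-5}$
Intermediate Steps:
$f = 10$ ($f = 24 - 14 = 10$)
$P{\left(g,K \right)} = g + g K^{2}$ ($P{\left(g,K \right)} = g K^{2} + g = g + g K^{2}$)
$t = \frac{2465}{58317}$ ($t = \frac{\left(359 + 2106\right) \frac{1}{10 \left(1 + \left(-26\right)^{2}\right) + 1561}}{7} = \frac{2465 \frac{1}{10 \left(1 + 676\right) + 1561}}{7} = \frac{2465 \frac{1}{10 \cdot 677 + 1561}}{7} = \frac{2465 \frac{1}{6770 + 1561}}{7} = \frac{2465 \cdot \frac{1}{8331}}{7} = \frac{1}{7} \cdot \frac{2465}{8331} = \frac{2465}{58317} \approx 0.042269$)
$\frac{t}{3119} = \frac{2465}{58317 \cdot 3119} = \frac{2465}{58317} \cdot \frac{1}{3119} = \frac{2465}{181890723}$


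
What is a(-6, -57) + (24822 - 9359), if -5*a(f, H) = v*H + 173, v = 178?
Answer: 87288/5 ≈ 17458.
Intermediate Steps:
a(f, H) = -173/5 - 178*H/5 (a(f, H) = -(178*H + 173)/5 = -(173 + 178*H)/5 = -173/5 - 178*H/5)
a(-6, -57) + (24822 - 9359) = (-173/5 - 178/5*(-57)) + (24822 - 9359) = (-173/5 + 10146/5) + 15463 = 9973/5 + 15463 = 87288/5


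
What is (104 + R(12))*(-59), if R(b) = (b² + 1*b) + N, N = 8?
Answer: -15812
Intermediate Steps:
R(b) = 8 + b + b² (R(b) = (b² + 1*b) + 8 = (b² + b) + 8 = (b + b²) + 8 = 8 + b + b²)
(104 + R(12))*(-59) = (104 + (8 + 12 + 12²))*(-59) = (104 + (8 + 12 + 144))*(-59) = (104 + 164)*(-59) = 268*(-59) = -15812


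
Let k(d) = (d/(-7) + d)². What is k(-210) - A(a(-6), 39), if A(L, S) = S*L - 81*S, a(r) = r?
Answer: 35793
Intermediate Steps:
k(d) = 36*d²/49 (k(d) = (d*(-⅐) + d)² = (-d/7 + d)² = (6*d/7)² = 36*d²/49)
A(L, S) = -81*S + L*S (A(L, S) = L*S - 81*S = -81*S + L*S)
k(-210) - A(a(-6), 39) = (36/49)*(-210)² - 39*(-81 - 6) = (36/49)*44100 - 39*(-87) = 32400 - 1*(-3393) = 32400 + 3393 = 35793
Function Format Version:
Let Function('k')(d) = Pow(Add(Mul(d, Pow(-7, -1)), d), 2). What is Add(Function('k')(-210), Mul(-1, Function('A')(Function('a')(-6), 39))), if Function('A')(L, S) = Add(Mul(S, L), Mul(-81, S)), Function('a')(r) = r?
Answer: 35793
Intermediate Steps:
Function('k')(d) = Mul(Rational(36, 49), Pow(d, 2)) (Function('k')(d) = Pow(Add(Mul(d, Rational(-1, 7)), d), 2) = Pow(Add(Mul(Rational(-1, 7), d), d), 2) = Pow(Mul(Rational(6, 7), d), 2) = Mul(Rational(36, 49), Pow(d, 2)))
Function('A')(L, S) = Add(Mul(-81, S), Mul(L, S)) (Function('A')(L, S) = Add(Mul(L, S), Mul(-81, S)) = Add(Mul(-81, S), Mul(L, S)))
Add(Function('k')(-210), Mul(-1, Function('A')(Function('a')(-6), 39))) = Add(Mul(Rational(36, 49), Pow(-210, 2)), Mul(-1, Mul(39, Add(-81, -6)))) = Add(Mul(Rational(36, 49), 44100), Mul(-1, Mul(39, -87))) = Add(32400, Mul(-1, -3393)) = Add(32400, 3393) = 35793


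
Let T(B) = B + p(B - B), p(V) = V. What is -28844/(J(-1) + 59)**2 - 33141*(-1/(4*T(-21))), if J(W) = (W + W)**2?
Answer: -6379025/15876 ≈ -401.80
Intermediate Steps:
J(W) = 4*W**2 (J(W) = (2*W)**2 = 4*W**2)
T(B) = B (T(B) = B + (B - B) = B + 0 = B)
-28844/(J(-1) + 59)**2 - 33141*(-1/(4*T(-21))) = -28844/(4*(-1)**2 + 59)**2 - 33141/((-4*(-21))) = -28844/(4*1 + 59)**2 - 33141/84 = -28844/(4 + 59)**2 - 33141*1/84 = -28844/(63**2) - 11047/28 = -28844/3969 - 11047/28 = -6379025/15876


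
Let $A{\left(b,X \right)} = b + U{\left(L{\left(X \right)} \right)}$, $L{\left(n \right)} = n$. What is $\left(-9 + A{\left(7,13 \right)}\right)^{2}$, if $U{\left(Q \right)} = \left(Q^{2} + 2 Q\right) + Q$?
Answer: $42436$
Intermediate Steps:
$U{\left(Q \right)} = Q^{2} + 3 Q$
$A{\left(b,X \right)} = b + X \left(3 + X\right)$
$\left(-9 + A{\left(7,13 \right)}\right)^{2} = \left(-9 + \left(7 + 13 \left(3 + 13\right)\right)\right)^{2} = \left(-9 + \left(7 + 13 \cdot 16\right)\right)^{2} = \left(-9 + \left(7 + 208\right)\right)^{2} = \left(-9 + 215\right)^{2} = 206^{2} = 42436$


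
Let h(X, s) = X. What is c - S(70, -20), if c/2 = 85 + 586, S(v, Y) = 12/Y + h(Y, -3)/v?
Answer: 47001/35 ≈ 1342.9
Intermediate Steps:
S(v, Y) = 12/Y + Y/v
c = 1342 (c = 2*(85 + 586) = 2*671 = 1342)
c - S(70, -20) = 1342 - (12/(-20) - 20/70) = 1342 - (12*(-1/20) - 20*1/70) = 1342 - (-⅗ - 2/7) = 1342 - 1*(-31/35) = 1342 + 31/35 = 47001/35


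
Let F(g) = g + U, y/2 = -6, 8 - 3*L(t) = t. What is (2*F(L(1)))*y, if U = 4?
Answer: -152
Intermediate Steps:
L(t) = 8/3 - t/3
y = -12 (y = 2*(-6) = -12)
F(g) = 4 + g (F(g) = g + 4 = 4 + g)
(2*F(L(1)))*y = (2*(4 + (8/3 - 1/3*1)))*(-12) = (2*(4 + (8/3 - 1/3)))*(-12) = (2*(4 + 7/3))*(-12) = (2*(19/3))*(-12) = (38/3)*(-12) = -152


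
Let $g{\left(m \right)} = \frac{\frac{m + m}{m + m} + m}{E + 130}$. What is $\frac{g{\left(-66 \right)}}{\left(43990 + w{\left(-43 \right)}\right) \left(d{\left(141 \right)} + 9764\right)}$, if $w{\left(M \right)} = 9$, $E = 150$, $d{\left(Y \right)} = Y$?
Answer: $- \frac{13}{24405365320} \approx -5.3267 \cdot 10^{-10}$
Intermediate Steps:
$g{\left(m \right)} = \frac{1}{280} + \frac{m}{280}$ ($g{\left(m \right)} = \frac{\frac{m + m}{m + m} + m}{150 + 130} = \frac{\frac{2 m}{2 m} + m}{280} = \left(2 m \frac{1}{2 m} + m\right) \frac{1}{280} = \left(1 + m\right) \frac{1}{280} = \frac{1}{280} + \frac{m}{280}$)
$\frac{g{\left(-66 \right)}}{\left(43990 + w{\left(-43 \right)}\right) \left(d{\left(141 \right)} + 9764\right)} = \frac{\frac{1}{280} + \frac{1}{280} \left(-66\right)}{\left(43990 + 9\right) \left(141 + 9764\right)} = \frac{\frac{1}{280} - \frac{33}{140}}{43999 \cdot 9905} = - \frac{13}{56 \cdot 435810095} = \left(- \frac{13}{56}\right) \frac{1}{435810095} = - \frac{13}{24405365320}$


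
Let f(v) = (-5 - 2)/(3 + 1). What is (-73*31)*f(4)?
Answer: 15841/4 ≈ 3960.3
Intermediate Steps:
f(v) = -7/4
(-73*31)*f(4) = -73*31*(-7/4) = -2263*(-7/4) = 15841/4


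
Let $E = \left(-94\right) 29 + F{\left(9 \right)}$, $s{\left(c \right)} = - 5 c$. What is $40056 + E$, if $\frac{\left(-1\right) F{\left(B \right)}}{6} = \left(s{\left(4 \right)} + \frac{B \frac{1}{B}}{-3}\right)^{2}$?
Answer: $\frac{104548}{3} \approx 34849.0$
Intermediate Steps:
$F{\left(B \right)} = - \frac{7442}{3}$ ($F{\left(B \right)} = - 6 \left(\left(-5\right) 4 + \frac{B \frac{1}{B}}{-3}\right)^{2} = - 6 \left(-20 + 1 \left(- \frac{1}{3}\right)\right)^{2} = - 6 \left(-20 - \frac{1}{3}\right)^{2} = - 6 \left(- \frac{61}{3}\right)^{2} = \left(-6\right) \frac{3721}{9} = - \frac{7442}{3}$)
$E = - \frac{15620}{3}$ ($E = \left(-94\right) 29 - \frac{7442}{3} = -2726 - \frac{7442}{3} = - \frac{15620}{3} \approx -5206.7$)
$40056 + E = 40056 - \frac{15620}{3} = \frac{104548}{3}$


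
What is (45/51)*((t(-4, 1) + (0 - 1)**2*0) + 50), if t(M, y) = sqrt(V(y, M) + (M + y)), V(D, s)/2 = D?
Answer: 750/17 + 15*I/17 ≈ 44.118 + 0.88235*I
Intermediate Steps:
V(D, s) = 2*D
t(M, y) = sqrt(M + 3*y) (t(M, y) = sqrt(2*y + (M + y)) = sqrt(M + 3*y))
(45/51)*((t(-4, 1) + (0 - 1)**2*0) + 50) = (45/51)*((sqrt(-4 + 3*1) + (0 - 1)**2*0) + 50) = (45*(1/51))*((sqrt(-4 + 3) + (-1)**2*0) + 50) = 15*((sqrt(-1) + 1*0) + 50)/17 = 15*((I + 0) + 50)/17 = 15*(I + 50)/17 = 15*(50 + I)/17 = 750/17 + 15*I/17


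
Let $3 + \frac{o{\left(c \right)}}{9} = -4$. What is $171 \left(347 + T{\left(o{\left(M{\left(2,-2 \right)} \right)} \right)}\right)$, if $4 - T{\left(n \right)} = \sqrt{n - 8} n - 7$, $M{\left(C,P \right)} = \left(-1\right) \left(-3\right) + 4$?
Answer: $61218 + 10773 i \sqrt{71} \approx 61218.0 + 90775.0 i$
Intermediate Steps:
$M{\left(C,P \right)} = 7$ ($M{\left(C,P \right)} = 3 + 4 = 7$)
$o{\left(c \right)} = -63$ ($o{\left(c \right)} = -27 + 9 \left(-4\right) = -27 - 36 = -63$)
$T{\left(n \right)} = 11 - n \sqrt{-8 + n}$ ($T{\left(n \right)} = 4 - \left(\sqrt{n - 8} n - 7\right) = 4 - \left(\sqrt{-8 + n} n - 7\right) = 4 - \left(n \sqrt{-8 + n} - 7\right) = 4 - \left(-7 + n \sqrt{-8 + n}\right) = 11 - n \sqrt{-8 + n}$)
$171 \left(347 + T{\left(o{\left(M{\left(2,-2 \right)} \right)} \right)}\right) = 171 \left(347 + \left(11 - - 63 \sqrt{-8 - 63}\right)\right) = 171 \left(347 + \left(11 - - 63 \sqrt{-71}\right)\right) = 171 \left(347 + \left(11 - - 63 i \sqrt{71}\right)\right) = 171 \left(347 + \left(11 + 63 i \sqrt{71}\right)\right) = 171 \left(358 + 63 i \sqrt{71}\right) = 61218 + 10773 i \sqrt{71}$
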